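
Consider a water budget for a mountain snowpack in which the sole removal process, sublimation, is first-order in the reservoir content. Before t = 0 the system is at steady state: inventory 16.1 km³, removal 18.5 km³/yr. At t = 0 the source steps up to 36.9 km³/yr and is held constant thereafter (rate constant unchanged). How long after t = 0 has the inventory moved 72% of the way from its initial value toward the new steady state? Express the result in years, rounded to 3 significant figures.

1.11 yr

τ = M₀/F₀ = 16.1/18.5 = 0.8703 yr.
The remaining gap fraction is e^(−t/τ); 72% covered ⇒ e^(−t/τ) = 0.280.
t = −τ ln(0.280) = 0.8703 × 1.273 = 1.108 yr.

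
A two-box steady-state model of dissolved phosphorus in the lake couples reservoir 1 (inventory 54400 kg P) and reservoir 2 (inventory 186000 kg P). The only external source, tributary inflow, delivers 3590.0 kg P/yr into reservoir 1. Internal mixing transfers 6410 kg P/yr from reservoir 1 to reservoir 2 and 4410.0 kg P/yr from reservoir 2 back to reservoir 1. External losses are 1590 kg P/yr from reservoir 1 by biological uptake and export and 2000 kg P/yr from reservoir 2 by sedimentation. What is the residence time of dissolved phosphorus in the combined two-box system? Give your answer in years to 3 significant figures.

67.0 yr

Treat the two boxes together as one reservoir: the mixing fluxes between them are internal recycling, so τ = ΣM / Σ(external losses).
M_total = 54400 + 186000 = 240400 kg P.
ΣF_external_out = 1590 + 2000 = 3590.0 kg P/yr.
τ = M_total / ΣF_ext = 240400 / 3590.0 = 66.96 yr.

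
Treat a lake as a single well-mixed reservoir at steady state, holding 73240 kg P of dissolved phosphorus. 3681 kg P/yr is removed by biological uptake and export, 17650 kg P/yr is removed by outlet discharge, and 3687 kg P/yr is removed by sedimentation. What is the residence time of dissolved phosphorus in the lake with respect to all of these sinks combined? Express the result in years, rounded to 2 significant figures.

2.9 yr

Total removal flux = 3681 + 17650 + 3687 = 25018 kg P/yr.
τ = M / ΣF_out = 73240 / 25018 = 2.927 yr.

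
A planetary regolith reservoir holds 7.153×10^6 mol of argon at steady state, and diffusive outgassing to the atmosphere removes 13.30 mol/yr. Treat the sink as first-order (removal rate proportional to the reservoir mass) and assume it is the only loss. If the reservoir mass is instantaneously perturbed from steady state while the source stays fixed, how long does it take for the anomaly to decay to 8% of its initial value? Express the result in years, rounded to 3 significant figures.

For a linear reservoir the anomaly decays as exp(−t/τ) with τ = M/F = 7.153×10^6/13.30 = 537800 yr.
exp(−t/τ) = 0.08 ⇒ t = −τ ln(0.08) = 537800 × 2.526 = 1.358×10^6 yr.

1.36×10^6 yr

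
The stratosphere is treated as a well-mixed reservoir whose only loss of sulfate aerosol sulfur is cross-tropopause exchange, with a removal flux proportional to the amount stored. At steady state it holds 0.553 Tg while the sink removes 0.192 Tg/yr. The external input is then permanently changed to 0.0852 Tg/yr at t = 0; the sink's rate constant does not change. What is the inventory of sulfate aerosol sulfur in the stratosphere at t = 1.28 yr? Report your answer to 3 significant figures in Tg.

The sink rate constant is k = F₀/M₀ = 0.192/0.553 = 0.3472 yr⁻¹.
Solving dM/dt = F₁ − kM with M(0) = M₀ gives M(t) = F₁/k + (M₀ − F₁/k)·e^(−kt).
F₁/k = 0.0852/0.3472 = 0.24539 Tg; kt = 0.3472 × 1.28 = 0.4444, e^(−kt) = 0.6412.
M(1.28) = 0.24539 + (0.553 − 0.24539) × 0.6412 = 0.24539 + 0.1972 = 0.44263 Tg.

0.443 Tg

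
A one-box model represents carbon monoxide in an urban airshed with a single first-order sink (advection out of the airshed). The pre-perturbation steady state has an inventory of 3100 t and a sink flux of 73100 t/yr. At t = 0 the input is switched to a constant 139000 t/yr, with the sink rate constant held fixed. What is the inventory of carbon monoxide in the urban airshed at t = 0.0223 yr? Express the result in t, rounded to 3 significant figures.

4240 t

τ = M₀/F₀ = 3100/73100 = 0.04241 yr; rate constant k = 1/τ.
New steady state M_∞ = F₁/k = F₁·τ = 139000 × 0.04241 = 5894.7 t.
M(t) = M_∞ + (M₀ − M_∞)·e^(−t/τ); t/τ = 0.0223/0.04241 = 0.5258, so e^(−t/τ) = 0.5911.
M(t) = 5894.7 − 2795 × 0.5911 = 4242.9 t.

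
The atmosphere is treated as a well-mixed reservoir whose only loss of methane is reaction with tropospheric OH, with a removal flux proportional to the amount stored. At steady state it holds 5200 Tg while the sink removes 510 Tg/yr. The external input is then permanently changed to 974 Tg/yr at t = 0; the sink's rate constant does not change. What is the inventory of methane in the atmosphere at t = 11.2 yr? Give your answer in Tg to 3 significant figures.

τ = M₀/F₀ = 5200/510 = 10.20 yr; rate constant k = 1/τ.
New steady state M_∞ = F₁/k = F₁·τ = 974 × 10.20 = 9931.0 Tg.
M(t) = M_∞ + (M₀ − M_∞)·e^(−t/τ); t/τ = 11.2/10.20 = 1.098, so e^(−t/τ) = 0.3334.
M(t) = 9931.0 − 4731 × 0.3334 = 8353.7 Tg.

8350 Tg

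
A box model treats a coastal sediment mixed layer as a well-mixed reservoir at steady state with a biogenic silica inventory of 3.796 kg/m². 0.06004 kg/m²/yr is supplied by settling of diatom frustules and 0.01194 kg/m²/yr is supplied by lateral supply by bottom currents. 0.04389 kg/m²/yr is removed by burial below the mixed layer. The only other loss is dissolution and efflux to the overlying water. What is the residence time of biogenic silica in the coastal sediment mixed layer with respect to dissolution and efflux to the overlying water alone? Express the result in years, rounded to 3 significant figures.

135 yr

At steady state ΣF_in = ΣF_out.
ΣF_in = 0.06004 + 0.01194 = 0.071980 kg/m²/yr.
Dissolution and efflux to the overlying water flux = ΣF_in − (0.04389) = 0.071980 − 0.04389 = 0.02809 kg/m²/yr.
τ = M / F = 3.796 / 0.02809 = 135.1 yr.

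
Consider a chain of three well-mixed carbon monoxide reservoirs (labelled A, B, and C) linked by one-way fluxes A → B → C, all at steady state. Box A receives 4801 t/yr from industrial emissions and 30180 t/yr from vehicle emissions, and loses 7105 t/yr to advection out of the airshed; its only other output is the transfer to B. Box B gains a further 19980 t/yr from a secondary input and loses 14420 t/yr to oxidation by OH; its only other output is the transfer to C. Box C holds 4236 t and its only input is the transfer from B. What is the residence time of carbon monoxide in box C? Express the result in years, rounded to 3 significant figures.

Box A: F(A→B) = (4801 + 30180) − 7105 = 27876 t/yr.
Box B: F(B→C) = (27876 + 19980) − 14420 = 33436 t/yr.
Box C throughput = its input = 33436 t/yr; τ = 4236 / 33436 = 0.1267 yr.

0.127 yr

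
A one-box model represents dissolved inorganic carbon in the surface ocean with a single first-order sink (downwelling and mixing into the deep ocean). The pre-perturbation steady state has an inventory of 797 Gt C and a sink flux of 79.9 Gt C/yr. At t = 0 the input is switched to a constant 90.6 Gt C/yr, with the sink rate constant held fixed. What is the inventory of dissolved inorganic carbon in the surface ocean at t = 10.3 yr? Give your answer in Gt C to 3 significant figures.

866 Gt C

Residence time τ = M₀/F₀ = 9.975 yr. The eventual steady state is M_∞ = M₀·(F₁/F₀) = 797 × 90.6/79.9 = 903.73 Gt C.
The anomaly ΔM(t) = M(t) − M_∞ decays as ΔM₀·e^(−t/τ) with ΔM₀ = 797 − 903.73 = −106.7 Gt C.
At t = 10.3 yr, e^(−t/τ) = e^(−1.033) = 0.3561, so ΔM = −38.01 Gt C and M = 903.73 − 38.01 = 865.73 Gt C.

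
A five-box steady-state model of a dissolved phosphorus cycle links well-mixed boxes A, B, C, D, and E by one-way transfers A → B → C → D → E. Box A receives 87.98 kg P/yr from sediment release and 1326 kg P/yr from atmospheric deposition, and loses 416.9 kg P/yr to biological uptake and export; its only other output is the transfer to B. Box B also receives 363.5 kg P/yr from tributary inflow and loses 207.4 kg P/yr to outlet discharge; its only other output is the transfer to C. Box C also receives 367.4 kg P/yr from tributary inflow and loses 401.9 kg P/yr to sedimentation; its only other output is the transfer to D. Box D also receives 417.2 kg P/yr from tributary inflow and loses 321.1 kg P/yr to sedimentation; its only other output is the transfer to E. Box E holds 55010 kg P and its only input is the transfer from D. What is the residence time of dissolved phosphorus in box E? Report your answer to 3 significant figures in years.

Box A: F(A→B) = (87.98 + 1326) − 416.9 = 997.08 kg P/yr.
Box B: F(B→C) = (997.08 + 363.5) − 207.4 = 1153.2 kg P/yr.
Box C: F(C→D) = (1153.2 + 367.4) − 401.9 = 1118.7 kg P/yr.
Box D: F(D→E) = (1118.7 + 417.2) − 321.1 = 1214.8 kg P/yr.
Box E throughput = its input = 1214.8 kg P/yr; τ = 55010 / 1214.8 = 45.28 yr.

45.3 yr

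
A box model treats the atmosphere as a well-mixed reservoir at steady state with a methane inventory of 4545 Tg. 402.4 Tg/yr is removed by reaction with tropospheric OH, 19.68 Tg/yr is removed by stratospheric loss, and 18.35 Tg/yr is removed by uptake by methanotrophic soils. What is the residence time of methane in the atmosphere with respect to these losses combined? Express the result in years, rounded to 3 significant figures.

Total removal = 402.4 + 19.68 + 18.35 = 440.43 Tg/yr.
τ = M / ΣF_out = 4545 / 440.43 = 10.32 yr.

10.3 yr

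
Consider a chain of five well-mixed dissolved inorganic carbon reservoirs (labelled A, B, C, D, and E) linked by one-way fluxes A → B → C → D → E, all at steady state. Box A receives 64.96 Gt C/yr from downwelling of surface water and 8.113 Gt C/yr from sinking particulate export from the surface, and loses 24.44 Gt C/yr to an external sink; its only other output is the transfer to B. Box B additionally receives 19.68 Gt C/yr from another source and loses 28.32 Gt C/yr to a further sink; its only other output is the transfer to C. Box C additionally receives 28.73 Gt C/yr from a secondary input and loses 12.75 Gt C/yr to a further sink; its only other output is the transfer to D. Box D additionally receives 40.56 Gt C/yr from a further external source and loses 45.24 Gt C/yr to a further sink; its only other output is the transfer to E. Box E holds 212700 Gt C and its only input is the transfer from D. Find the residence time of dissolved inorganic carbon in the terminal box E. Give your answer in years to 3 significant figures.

4150 yr

Box A: F(A→B) = (64.96 + 8.113) − 24.44 = 48.633 Gt C/yr.
Box B: F(B→C) = (48.633 + 19.68) − 28.32 = 39.993 Gt C/yr.
Box C: F(C→D) = (39.993 + 28.73) − 12.75 = 55.973 Gt C/yr.
Box D: F(D→E) = (55.973 + 40.56) − 45.24 = 51.293 Gt C/yr.
Box E throughput = its input = 51.293 Gt C/yr; τ = 212700 / 51.293 = 4147 yr.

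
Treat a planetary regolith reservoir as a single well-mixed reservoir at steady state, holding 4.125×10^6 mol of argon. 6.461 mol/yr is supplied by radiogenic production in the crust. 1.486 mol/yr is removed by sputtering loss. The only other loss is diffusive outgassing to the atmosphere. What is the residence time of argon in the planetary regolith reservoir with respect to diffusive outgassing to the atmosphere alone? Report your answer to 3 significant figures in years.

829000 yr

At steady state ΣF_in = ΣF_out.
ΣF_in = 6.4610 mol/yr.
Diffusive outgassing to the atmosphere flux = ΣF_in − (1.486) = 6.4610 − 1.486 = 4.975 mol/yr.
τ = M / F = 4.125×10^6 / 4.975 = 829100 yr.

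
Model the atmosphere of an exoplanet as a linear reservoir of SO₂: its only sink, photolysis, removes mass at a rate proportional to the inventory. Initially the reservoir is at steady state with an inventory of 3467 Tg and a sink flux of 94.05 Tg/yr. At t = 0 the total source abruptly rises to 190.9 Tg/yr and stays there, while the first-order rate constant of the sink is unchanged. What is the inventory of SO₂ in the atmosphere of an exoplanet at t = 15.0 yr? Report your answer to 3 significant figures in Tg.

Residence time τ = M₀/F₀ = 36.86 yr. The eventual steady state is M_∞ = M₀·(F₁/F₀) = 3467 × 190.9/94.05 = 7037.2 Tg.
The anomaly ΔM(t) = M(t) − M_∞ decays as ΔM₀·e^(−t/τ) with ΔM₀ = 3467 − 7037.2 = −3570 Tg.
At t = 15.0 yr, e^(−t/τ) = e^(−0.4069) = 0.6657, so ΔM = −2377 Tg and M = 7037.2 − 2377 = 4660.5 Tg.

4660 Tg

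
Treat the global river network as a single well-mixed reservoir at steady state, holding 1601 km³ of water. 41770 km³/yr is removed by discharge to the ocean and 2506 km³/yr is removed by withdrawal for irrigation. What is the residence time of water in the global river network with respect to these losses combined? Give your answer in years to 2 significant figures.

Total removal = 41770 + 2506 = 44276 km³/yr.
τ = M / ΣF_out = 1601 / 44276 = 0.03616 yr.

0.036 yr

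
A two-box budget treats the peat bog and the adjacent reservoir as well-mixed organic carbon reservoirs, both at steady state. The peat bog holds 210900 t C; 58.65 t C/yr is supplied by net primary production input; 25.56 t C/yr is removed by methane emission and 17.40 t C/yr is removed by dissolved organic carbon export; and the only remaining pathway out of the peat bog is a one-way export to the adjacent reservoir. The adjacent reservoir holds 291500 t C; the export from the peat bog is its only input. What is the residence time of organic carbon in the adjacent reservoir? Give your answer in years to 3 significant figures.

Balance the peat bog: ΣF_in = 58.650 t C/yr.
Export to the adjacent reservoir = ΣF_in − (25.56 + 17.40) = 15.690 t C/yr.
At steady state the output of the adjacent reservoir equals its input, 15.690 t C/yr.
τ = M / F = 291500 / 15.690 = 18580 yr.

18600 yr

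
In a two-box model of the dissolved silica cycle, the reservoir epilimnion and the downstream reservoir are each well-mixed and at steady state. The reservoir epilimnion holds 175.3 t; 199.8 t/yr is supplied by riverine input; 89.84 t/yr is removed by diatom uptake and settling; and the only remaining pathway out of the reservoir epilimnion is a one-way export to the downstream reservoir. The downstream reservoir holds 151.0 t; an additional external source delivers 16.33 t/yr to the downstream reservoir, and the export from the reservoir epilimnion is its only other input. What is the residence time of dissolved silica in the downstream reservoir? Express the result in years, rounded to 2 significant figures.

Balance the reservoir epilimnion: ΣF_in = 199.80 t/yr.
Export to the downstream reservoir = ΣF_in − (89.84) = 109.96 t/yr.
Total input to the downstream reservoir = 109.96 + 16.33 = 126.29 t/yr; at steady state this equals its total output.
τ = M / F = 151.0 / 126.29 = 1.196 yr.

1.2 yr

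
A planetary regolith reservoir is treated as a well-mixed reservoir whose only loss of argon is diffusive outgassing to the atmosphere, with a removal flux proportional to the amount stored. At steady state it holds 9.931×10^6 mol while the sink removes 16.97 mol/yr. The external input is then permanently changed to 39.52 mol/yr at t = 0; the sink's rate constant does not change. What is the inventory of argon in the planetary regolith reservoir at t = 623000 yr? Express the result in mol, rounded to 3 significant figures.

1.86×10^7 mol

Residence time τ = M₀/F₀ = 585200 yr. The eventual steady state is M_∞ = M₀·(F₁/F₀) = 9.931×10^6 × 39.52/16.97 = 2.3127×10^7 mol.
The anomaly ΔM(t) = M(t) − M_∞ decays as ΔM₀·e^(−t/τ) with ΔM₀ = 9.931×10^6 − 2.3127×10^7 = −1.320×10^7 mol.
At t = 623000 yr, e^(−t/τ) = e^(−1.065) = 0.3449, so ΔM = −4.551×10^6 mol and M = 2.3127×10^7 − 4.551×10^6 = 1.8576×10^7 mol.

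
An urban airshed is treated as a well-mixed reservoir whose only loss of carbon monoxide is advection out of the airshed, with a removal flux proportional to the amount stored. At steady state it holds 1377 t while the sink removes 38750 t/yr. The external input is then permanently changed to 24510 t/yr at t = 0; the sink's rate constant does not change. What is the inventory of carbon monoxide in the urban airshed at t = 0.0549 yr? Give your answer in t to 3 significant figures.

The sink rate constant is k = F₀/M₀ = 38750/1377 = 28.14 yr⁻¹.
Solving dM/dt = F₁ − kM with M(0) = M₀ gives M(t) = F₁/k + (M₀ − F₁/k)·e^(−kt).
F₁/k = 24510/28.14 = 870.97 t; kt = 28.14 × 0.0549 = 1.545, e^(−kt) = 0.2133.
M(0.0549) = 870.97 + (1377 − 870.97) × 0.2133 = 870.97 + 107.9 = 978.92 t.

979 t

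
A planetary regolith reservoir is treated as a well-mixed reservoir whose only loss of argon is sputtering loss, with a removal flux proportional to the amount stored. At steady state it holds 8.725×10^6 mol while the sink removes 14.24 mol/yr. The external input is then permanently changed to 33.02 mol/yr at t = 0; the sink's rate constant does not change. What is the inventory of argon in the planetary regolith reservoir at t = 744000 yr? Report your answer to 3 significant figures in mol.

1.68×10^7 mol

τ = M₀/F₀ = 8.725×10^6/14.24 = 612700 yr; rate constant k = 1/τ.
New steady state M_∞ = F₁/k = F₁·τ = 33.02 × 612700 = 2.0232×10^7 mol.
M(t) = M_∞ + (M₀ − M_∞)·e^(−t/τ); t/τ = 744000/612700 = 1.214, so e^(−t/τ) = 0.2969.
M(t) = 2.0232×10^7 − 1.151×10^7 × 0.2969 = 1.6815×10^7 mol.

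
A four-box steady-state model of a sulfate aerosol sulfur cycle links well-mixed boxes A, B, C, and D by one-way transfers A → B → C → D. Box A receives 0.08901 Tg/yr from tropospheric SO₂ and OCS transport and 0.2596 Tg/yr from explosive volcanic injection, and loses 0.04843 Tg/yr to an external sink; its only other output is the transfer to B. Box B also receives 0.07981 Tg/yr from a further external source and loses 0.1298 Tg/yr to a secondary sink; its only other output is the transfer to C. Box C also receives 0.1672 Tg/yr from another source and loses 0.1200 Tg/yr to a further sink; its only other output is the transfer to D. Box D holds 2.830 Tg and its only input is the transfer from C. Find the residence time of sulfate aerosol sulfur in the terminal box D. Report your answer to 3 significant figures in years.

9.52 yr

Box A: F(A→B) = (0.08901 + 0.2596) − 0.04843 = 0.30018 Tg/yr.
Box B: F(B→C) = (0.30018 + 0.07981) − 0.1298 = 0.25019 Tg/yr.
Box C: F(C→D) = (0.25019 + 0.1672) − 0.1200 = 0.29739 Tg/yr.
Box D throughput = its input = 0.29739 Tg/yr; τ = 2.830 / 0.29739 = 9.516 yr.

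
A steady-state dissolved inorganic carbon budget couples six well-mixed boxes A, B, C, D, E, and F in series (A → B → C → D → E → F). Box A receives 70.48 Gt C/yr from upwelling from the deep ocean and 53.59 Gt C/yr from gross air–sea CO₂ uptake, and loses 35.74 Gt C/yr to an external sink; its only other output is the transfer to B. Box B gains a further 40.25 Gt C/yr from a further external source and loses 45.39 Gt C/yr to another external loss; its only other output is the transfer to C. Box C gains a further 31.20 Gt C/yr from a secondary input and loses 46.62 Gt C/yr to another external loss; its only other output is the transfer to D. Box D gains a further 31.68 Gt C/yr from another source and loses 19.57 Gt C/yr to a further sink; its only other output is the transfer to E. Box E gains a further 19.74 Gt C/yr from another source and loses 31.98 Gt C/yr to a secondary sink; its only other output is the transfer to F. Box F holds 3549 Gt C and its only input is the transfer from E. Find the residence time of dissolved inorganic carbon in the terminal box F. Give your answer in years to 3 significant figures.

Box A: F(A→B) = (70.48 + 53.59) − 35.74 = 88.330 Gt C/yr.
Box B: F(B→C) = (88.330 + 40.25) − 45.39 = 83.190 Gt C/yr.
Box C: F(C→D) = (83.190 + 31.20) − 46.62 = 67.770 Gt C/yr.
Box D: F(D→E) = (67.770 + 31.68) − 19.57 = 79.880 Gt C/yr.
Box E: F(E→F) = (79.880 + 19.74) − 31.98 = 67.640 Gt C/yr.
Box F throughput = its input = 67.640 Gt C/yr; τ = 3549 / 67.640 = 52.47 yr.

52.5 yr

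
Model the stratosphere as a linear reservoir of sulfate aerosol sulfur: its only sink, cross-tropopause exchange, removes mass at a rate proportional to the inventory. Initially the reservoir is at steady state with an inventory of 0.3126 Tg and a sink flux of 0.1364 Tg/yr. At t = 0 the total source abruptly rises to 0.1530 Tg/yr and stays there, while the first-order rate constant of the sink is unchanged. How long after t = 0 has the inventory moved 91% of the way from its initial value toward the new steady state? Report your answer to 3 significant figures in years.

τ = M₀/F₀ = 0.3126/0.1364 = 2.292 yr.
The remaining gap fraction is e^(−t/τ); 91% covered ⇒ e^(−t/τ) = 0.0900.
t = −τ ln(0.0900) = 2.292 × 2.408 = 5.519 yr.

5.52 yr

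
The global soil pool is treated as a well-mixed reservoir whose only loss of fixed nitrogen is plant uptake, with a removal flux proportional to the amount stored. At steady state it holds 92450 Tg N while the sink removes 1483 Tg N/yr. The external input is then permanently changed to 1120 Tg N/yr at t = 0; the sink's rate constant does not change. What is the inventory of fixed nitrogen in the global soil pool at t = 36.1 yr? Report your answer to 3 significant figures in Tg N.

82500 Tg N

Residence time τ = M₀/F₀ = 62.34 yr. The eventual steady state is M_∞ = M₀·(F₁/F₀) = 92450 × 1120/1483 = 69821 Tg N.
The anomaly ΔM(t) = M(t) − M_∞ decays as ΔM₀·e^(−t/τ) with ΔM₀ = 92450 − 69821 = 22630 Tg N.
At t = 36.1 yr, e^(−t/τ) = e^(−0.5791) = 0.5604, so ΔM = 12680 Tg N and M = 69821 + 12680 = 82502 Tg N.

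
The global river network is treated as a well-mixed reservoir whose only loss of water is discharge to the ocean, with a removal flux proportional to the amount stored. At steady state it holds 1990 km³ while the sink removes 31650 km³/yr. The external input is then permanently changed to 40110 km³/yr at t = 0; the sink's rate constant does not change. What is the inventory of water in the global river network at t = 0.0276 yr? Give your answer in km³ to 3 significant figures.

Residence time τ = M₀/F₀ = 0.06288 yr. The eventual steady state is M_∞ = M₀·(F₁/F₀) = 1990 × 40110/31650 = 2521.9 km³.
The anomaly ΔM(t) = M(t) − M_∞ decays as ΔM₀·e^(−t/τ) with ΔM₀ = 1990 − 2521.9 = −531.9 km³.
At t = 0.0276 yr, e^(−t/τ) = e^(−0.4390) = 0.6447, so ΔM = −342.9 km³ and M = 2521.9 − 342.9 = 2179.0 km³.

2180 km³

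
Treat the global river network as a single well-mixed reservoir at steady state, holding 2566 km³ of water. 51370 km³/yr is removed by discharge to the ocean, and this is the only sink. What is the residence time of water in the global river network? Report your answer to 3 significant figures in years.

0.0500 yr

τ = M / F = 2566 / 51370 = 0.04995 yr.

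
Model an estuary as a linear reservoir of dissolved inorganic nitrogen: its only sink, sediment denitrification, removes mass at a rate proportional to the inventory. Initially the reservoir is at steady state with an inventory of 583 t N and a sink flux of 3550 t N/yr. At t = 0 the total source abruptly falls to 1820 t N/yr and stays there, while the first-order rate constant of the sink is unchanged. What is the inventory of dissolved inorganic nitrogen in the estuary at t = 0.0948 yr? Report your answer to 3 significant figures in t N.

τ = M₀/F₀ = 583/3550 = 0.1642 yr; rate constant k = 1/τ.
New steady state M_∞ = F₁/k = F₁·τ = 1820 × 0.1642 = 298.89 t N.
M(t) = M_∞ + (M₀ − M_∞)·e^(−t/τ); t/τ = 0.0948/0.1642 = 0.5773, so e^(−t/τ) = 0.5614.
M(t) = 298.89 + 284.1 × 0.5614 = 458.40 t N.

458 t N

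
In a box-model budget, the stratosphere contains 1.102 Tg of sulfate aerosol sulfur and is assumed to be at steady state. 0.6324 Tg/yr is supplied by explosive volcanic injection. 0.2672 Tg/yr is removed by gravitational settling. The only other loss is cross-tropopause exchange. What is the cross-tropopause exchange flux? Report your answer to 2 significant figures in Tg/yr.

At steady state ΣF_in = ΣF_out.
ΣF_in = 0.63240 Tg/yr.
Cross-tropopause exchange flux = ΣF_in − (0.2672) = 0.63240 − 0.2672 = 0.3652 Tg/yr.

0.37 Tg/yr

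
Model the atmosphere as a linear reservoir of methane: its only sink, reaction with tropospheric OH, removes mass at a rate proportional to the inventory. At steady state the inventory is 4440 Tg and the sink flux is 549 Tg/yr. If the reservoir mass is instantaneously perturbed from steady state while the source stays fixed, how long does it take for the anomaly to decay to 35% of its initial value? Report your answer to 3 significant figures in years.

8.49 yr

For a linear reservoir the anomaly decays as exp(−t/τ) with τ = M/F = 4440/549 = 8.087 yr.
exp(−t/τ) = 0.35 ⇒ t = −τ ln(0.35) = 8.087 × 1.050 = 8.490 yr.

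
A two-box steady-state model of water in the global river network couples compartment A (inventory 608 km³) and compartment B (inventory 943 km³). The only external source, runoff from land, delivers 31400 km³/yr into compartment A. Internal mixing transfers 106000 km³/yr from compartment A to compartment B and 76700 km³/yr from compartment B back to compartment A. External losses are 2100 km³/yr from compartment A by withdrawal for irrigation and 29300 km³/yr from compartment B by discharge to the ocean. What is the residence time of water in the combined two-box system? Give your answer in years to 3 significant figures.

0.0494 yr

For the system as a whole, the A↔B exchange is internal and contributes nothing to the throughput; only the external sinks remove mass.
M_total = 608 + 943 = 1551.0 km³.
ΣF_external_out = 2100 + 29300 = 31400 km³/yr.
τ = M_total / ΣF_ext = 1551.0 / 31400 = 0.04939 yr.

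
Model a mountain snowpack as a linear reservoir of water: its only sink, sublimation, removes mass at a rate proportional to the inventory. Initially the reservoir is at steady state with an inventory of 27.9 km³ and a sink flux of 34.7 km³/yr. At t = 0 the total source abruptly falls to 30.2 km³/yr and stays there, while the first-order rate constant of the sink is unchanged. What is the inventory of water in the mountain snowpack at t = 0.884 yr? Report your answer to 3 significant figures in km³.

25.5 km³

The sink rate constant is k = F₀/M₀ = 34.7/27.9 = 1.244 yr⁻¹.
Solving dM/dt = F₁ − kM with M(0) = M₀ gives M(t) = F₁/k + (M₀ − F₁/k)·e^(−kt).
F₁/k = 30.2/1.244 = 24.282 km³; kt = 1.244 × 0.884 = 1.099, e^(−kt) = 0.3331.
M(0.884) = 24.282 + (27.9 − 24.282) × 0.3331 = 24.282 + 1.205 = 25.487 km³.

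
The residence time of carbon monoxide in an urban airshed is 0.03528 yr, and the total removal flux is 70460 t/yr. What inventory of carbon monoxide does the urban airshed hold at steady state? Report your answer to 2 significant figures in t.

τ = M/F ⇒ M = τ × F = 0.03528 × 70460 = 2486 t.

2500 t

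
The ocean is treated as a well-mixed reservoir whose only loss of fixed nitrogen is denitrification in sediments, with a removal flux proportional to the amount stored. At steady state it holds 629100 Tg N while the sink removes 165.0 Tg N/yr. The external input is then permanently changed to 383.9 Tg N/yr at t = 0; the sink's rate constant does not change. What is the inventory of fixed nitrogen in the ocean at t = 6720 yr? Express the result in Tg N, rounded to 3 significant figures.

1.32×10^6 Tg N

The sink rate constant is k = F₀/M₀ = 165.0/629100 = 0.0002623 yr⁻¹.
Solving dM/dt = F₁ − kM with M(0) = M₀ gives M(t) = F₁/k + (M₀ − F₁/k)·e^(−kt).
F₁/k = 383.9/0.0002623 = 1.4637×10^6 Tg N; kt = 0.0002623 × 6720 = 1.763, e^(−kt) = 0.1716.
M(6720) = 1.4637×10^6 + (629100 − 1.4637×10^6) × 0.1716 = 1.4637×10^6 − 143200 = 1.3205×10^6 Tg N.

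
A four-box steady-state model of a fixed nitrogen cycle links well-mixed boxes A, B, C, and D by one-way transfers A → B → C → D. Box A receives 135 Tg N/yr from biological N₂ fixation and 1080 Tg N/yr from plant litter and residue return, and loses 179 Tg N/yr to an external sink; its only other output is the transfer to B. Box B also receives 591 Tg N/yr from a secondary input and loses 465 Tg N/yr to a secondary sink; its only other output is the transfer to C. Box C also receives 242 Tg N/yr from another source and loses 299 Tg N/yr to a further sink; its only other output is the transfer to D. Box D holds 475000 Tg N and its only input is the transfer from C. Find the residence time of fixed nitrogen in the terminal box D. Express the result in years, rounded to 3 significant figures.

430 yr

Box A: F(A→B) = (135 + 1080) − 179 = 1036.0 Tg N/yr.
Box B: F(B→C) = (1036.0 + 591) − 465 = 1162.0 Tg N/yr.
Box C: F(C→D) = (1162.0 + 242) − 299 = 1105.0 Tg N/yr.
Box D throughput = its input = 1105.0 Tg N/yr; τ = 475000 / 1105.0 = 429.9 yr.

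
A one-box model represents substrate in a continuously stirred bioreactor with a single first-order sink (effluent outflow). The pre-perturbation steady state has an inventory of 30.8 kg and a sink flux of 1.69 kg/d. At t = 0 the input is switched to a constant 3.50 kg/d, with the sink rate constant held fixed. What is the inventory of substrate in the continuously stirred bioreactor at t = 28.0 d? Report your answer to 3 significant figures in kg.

56.7 kg

Residence time τ = M₀/F₀ = 18.22 d. The eventual steady state is M_∞ = M₀·(F₁/F₀) = 30.8 × 3.50/1.69 = 63.787 kg.
The anomaly ΔM(t) = M(t) − M_∞ decays as ΔM₀·e^(−t/τ) with ΔM₀ = 30.8 − 63.787 = −32.99 kg.
At t = 28.0 d, e^(−t/τ) = e^(−1.536) = 0.2152, so ΔM = −7.098 kg and M = 63.787 − 7.098 = 56.689 kg.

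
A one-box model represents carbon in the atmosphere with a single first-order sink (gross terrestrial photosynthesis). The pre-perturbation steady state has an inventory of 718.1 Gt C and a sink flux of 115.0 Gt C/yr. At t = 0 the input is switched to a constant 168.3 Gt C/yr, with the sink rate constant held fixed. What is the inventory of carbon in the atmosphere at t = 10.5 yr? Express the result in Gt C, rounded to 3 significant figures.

989 Gt C

τ = M₀/F₀ = 718.1/115.0 = 6.244 yr; rate constant k = 1/τ.
New steady state M_∞ = F₁/k = F₁·τ = 168.3 × 6.244 = 1050.9 Gt C.
M(t) = M_∞ + (M₀ − M_∞)·e^(−t/τ); t/τ = 10.5/6.244 = 1.682, so e^(−t/τ) = 0.1861.
M(t) = 1050.9 − 332.8 × 0.1861 = 988.99 Gt C.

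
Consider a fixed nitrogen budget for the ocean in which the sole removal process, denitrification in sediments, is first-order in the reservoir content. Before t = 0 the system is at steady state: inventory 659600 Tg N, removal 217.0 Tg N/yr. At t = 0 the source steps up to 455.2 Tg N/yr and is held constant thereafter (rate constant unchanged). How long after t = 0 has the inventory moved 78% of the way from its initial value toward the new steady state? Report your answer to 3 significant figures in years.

4600 yr

τ = M₀/F₀ = 659600/217.0 = 3040 yr.
The remaining gap fraction is e^(−t/τ); 78% covered ⇒ e^(−t/τ) = 0.220.
t = −τ ln(0.220) = 3040 × 1.514 = 4602 yr.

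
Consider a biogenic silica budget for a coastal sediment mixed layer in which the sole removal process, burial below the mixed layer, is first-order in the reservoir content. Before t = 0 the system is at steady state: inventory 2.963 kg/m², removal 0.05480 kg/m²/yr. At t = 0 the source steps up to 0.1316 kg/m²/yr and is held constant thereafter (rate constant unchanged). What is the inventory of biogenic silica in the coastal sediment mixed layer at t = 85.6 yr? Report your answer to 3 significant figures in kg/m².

6.26 kg/m²

The sink rate constant is k = F₀/M₀ = 0.05480/2.963 = 0.01849 yr⁻¹.
Solving dM/dt = F₁ − kM with M(0) = M₀ gives M(t) = F₁/k + (M₀ − F₁/k)·e^(−kt).
F₁/k = 0.1316/0.01849 = 7.1155 kg/m²; kt = 0.01849 × 85.6 = 1.583, e^(−kt) = 0.2053.
M(85.6) = 7.1155 + (2.963 − 7.1155) × 0.2053 = 7.1155 − 0.8526 = 6.2629 kg/m².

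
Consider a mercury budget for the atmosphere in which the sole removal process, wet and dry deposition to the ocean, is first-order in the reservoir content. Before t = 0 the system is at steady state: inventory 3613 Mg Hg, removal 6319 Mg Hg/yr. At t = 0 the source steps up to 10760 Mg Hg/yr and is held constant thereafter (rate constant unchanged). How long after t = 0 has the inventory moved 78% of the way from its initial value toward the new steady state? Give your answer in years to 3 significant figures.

0.866 yr

τ = M₀/F₀ = 3613/6319 = 0.5718 yr.
The remaining gap fraction is e^(−t/τ); 78% covered ⇒ e^(−t/τ) = 0.220.
t = −τ ln(0.220) = 0.5718 × 1.514 = 0.8657 yr.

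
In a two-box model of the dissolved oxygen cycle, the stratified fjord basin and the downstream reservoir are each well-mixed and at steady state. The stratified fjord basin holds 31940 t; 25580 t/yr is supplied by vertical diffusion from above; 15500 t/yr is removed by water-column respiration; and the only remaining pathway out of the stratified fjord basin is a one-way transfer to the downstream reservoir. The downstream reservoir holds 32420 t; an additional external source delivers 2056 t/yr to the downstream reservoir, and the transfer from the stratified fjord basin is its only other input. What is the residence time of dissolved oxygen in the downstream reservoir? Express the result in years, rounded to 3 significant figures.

2.67 yr

Balance the stratified fjord basin: ΣF_in = 25580 t/yr.
Transfer to the downstream reservoir = ΣF_in − (15500) = 10080 t/yr.
Total input to the downstream reservoir = 10080 + 2056 = 12136 t/yr; at steady state this equals its total output.
τ = M / F = 32420 / 12136 = 2.671 yr.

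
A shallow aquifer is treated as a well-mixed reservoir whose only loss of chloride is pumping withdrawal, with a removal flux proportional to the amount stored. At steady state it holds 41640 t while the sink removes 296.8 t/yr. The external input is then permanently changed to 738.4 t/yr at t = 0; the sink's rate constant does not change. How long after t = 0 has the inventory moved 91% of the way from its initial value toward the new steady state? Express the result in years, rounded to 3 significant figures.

338 yr

τ = M₀/F₀ = 41640/296.8 = 140.3 yr.
The remaining gap fraction is e^(−t/τ); 91% covered ⇒ e^(−t/τ) = 0.0900.
t = −τ ln(0.0900) = 140.3 × 2.408 = 337.8 yr.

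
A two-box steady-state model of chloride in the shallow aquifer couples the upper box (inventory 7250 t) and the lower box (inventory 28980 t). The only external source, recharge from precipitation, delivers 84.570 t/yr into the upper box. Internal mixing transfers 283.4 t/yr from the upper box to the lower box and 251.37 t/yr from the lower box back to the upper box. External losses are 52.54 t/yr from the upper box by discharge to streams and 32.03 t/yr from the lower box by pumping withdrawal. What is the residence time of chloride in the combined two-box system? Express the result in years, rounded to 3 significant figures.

Residence time in the combined system uses the total inventory and the total *external* removal — internal exchanges between the two boxes cancel.
M_total = 7250 + 28980 = 36230 t.
ΣF_external_out = 52.54 + 32.03 = 84.570 t/yr.
τ = M_total / ΣF_ext = 36230 / 84.570 = 428.4 yr.

428 yr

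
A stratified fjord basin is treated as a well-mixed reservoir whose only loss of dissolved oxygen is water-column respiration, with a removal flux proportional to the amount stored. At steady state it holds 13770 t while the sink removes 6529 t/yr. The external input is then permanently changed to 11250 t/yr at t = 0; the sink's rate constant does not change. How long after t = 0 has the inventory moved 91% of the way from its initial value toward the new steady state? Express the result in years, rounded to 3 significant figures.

τ = M₀/F₀ = 13770/6529 = 2.109 yr.
The remaining gap fraction is e^(−t/τ); 91% covered ⇒ e^(−t/τ) = 0.0900.
t = −τ ln(0.0900) = 2.109 × 2.408 = 5.078 yr.

5.08 yr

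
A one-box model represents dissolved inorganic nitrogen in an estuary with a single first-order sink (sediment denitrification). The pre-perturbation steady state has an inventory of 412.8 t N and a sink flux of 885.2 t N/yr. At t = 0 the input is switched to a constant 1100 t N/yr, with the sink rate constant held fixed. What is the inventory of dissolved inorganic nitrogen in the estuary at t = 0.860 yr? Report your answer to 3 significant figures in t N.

497 t N

τ = M₀/F₀ = 412.8/885.2 = 0.4663 yr; rate constant k = 1/τ.
New steady state M_∞ = F₁/k = F₁·τ = 1100 × 0.4663 = 512.97 t N.
M(t) = M_∞ + (M₀ − M_∞)·e^(−t/τ); t/τ = 0.860/0.4663 = 1.844, so e^(−t/τ) = 0.1582.
M(t) = 512.97 − 100.2 × 0.1582 = 497.13 t N.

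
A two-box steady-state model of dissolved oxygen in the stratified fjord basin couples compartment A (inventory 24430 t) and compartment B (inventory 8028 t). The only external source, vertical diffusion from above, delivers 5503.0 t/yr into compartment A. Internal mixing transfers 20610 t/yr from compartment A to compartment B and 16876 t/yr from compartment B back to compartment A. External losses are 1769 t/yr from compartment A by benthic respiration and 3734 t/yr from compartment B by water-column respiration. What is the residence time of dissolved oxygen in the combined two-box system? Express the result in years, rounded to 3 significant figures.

For the system as a whole, the A↔B exchange is internal and contributes nothing to the throughput; only the external sinks remove mass.
M_total = 24430 + 8028 = 32458 t.
ΣF_external_out = 1769 + 3734 = 5503.0 t/yr.
τ = M_total / ΣF_ext = 32458 / 5503.0 = 5.898 yr.

5.90 yr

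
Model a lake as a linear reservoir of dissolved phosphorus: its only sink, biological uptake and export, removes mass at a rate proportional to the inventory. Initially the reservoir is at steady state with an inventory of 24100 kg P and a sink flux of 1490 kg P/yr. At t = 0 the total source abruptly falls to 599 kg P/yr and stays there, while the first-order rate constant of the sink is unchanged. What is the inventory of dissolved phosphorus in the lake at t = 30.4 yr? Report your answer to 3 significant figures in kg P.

11900 kg P

τ = M₀/F₀ = 24100/1490 = 16.17 yr; rate constant k = 1/τ.
New steady state M_∞ = F₁/k = F₁·τ = 599 × 16.17 = 9688.5 kg P.
M(t) = M_∞ + (M₀ − M_∞)·e^(−t/τ); t/τ = 30.4/16.17 = 1.880, so e^(−t/τ) = 0.1527.
M(t) = 9688.5 + 14410 × 0.1527 = 11889 kg P.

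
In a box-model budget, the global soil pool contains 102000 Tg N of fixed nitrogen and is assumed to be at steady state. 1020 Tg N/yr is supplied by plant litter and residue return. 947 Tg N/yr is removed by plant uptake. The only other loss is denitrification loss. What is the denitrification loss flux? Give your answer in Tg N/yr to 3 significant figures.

At steady state ΣF_in = ΣF_out.
ΣF_in = 1020.0 Tg N/yr.
Denitrification loss flux = ΣF_in − (947) = 1020.0 − 947.0 = 73.00 Tg N/yr.

73.0 Tg N/yr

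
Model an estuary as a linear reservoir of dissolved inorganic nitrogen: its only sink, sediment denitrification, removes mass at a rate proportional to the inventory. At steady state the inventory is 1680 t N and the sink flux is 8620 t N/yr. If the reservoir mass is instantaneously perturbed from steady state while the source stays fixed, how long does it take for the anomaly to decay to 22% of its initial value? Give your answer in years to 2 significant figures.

0.30 yr

For a linear reservoir the anomaly decays as exp(−t/τ) with τ = M/F = 1680/8620 = 0.1949 yr.
exp(−t/τ) = 0.22 ⇒ t = −τ ln(0.22) = 0.1949 × 1.514 = 0.2951 yr.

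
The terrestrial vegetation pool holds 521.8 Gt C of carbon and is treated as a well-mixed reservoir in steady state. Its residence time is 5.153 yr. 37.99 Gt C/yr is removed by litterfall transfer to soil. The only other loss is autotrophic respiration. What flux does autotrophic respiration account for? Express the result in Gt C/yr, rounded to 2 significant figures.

Total removal F = M/τ = 521.8 / 5.153 = 101.3 Gt C/yr.
Autotrophic respiration = F − (37.99) = 101.3 − 37.99 = 63.27 Gt C/yr.

63 Gt C/yr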